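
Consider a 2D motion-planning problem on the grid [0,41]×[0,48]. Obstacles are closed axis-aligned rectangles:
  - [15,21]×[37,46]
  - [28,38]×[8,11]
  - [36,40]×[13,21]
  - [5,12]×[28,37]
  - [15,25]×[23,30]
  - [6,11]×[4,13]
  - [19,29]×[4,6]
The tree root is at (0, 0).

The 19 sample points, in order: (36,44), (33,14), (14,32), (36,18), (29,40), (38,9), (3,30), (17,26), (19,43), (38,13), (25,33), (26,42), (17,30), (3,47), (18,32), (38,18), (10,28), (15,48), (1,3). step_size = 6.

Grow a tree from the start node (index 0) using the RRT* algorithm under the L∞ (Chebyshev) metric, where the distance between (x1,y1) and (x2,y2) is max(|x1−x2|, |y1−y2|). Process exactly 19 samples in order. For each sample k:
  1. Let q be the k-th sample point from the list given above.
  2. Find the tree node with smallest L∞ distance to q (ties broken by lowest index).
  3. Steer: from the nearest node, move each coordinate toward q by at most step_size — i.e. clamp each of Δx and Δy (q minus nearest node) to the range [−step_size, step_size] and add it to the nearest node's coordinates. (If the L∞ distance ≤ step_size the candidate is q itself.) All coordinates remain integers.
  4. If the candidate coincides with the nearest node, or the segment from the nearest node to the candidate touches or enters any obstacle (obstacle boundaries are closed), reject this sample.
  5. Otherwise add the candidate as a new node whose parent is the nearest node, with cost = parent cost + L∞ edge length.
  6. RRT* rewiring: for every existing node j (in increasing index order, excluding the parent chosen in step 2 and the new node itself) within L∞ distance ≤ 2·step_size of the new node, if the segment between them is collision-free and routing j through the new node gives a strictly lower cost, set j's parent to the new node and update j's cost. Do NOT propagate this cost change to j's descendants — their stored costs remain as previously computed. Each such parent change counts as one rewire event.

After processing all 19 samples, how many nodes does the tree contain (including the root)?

1. q=(36,44) nearest=0 d=44 new=(6,6) → blocked by [6,11]×[4,13], reject
2. q=(33,14) nearest=0 d=33 new=(6,6) → blocked by [6,11]×[4,13], reject
3. q=(14,32) nearest=0 d=32 new=(6,6) → blocked by [6,11]×[4,13], reject
4. q=(36,18) nearest=0 d=36 new=(6,6) → blocked by [6,11]×[4,13], reject
5. q=(29,40) nearest=0 d=40 new=(6,6) → blocked by [6,11]×[4,13], reject
6. q=(38,9) nearest=0 d=38 new=(6,6) → blocked by [6,11]×[4,13], reject
7. q=(3,30) nearest=0 d=30 new=(3,6) → add node 1 parent=0 cost=6
8. q=(17,26) nearest=1 d=20 new=(9,12) → blocked by [6,11]×[4,13], reject
9. q=(19,43) nearest=1 d=37 new=(9,12) → blocked by [6,11]×[4,13], reject
10. q=(38,13) nearest=1 d=35 new=(9,12) → blocked by [6,11]×[4,13], reject
11. q=(25,33) nearest=1 d=27 new=(9,12) → blocked by [6,11]×[4,13], reject
12. q=(26,42) nearest=1 d=36 new=(9,12) → blocked by [6,11]×[4,13], reject
13. q=(17,30) nearest=1 d=24 new=(9,12) → blocked by [6,11]×[4,13], reject
14. q=(3,47) nearest=1 d=41 new=(3,12) → add node 2 parent=1 cost=12
15. q=(18,32) nearest=2 d=20 new=(9,18) → add node 3 parent=2 cost=18
16. q=(38,18) nearest=3 d=29 new=(15,18) → add node 4 parent=3 cost=24
17. q=(10,28) nearest=3 d=10 new=(10,24) → add node 5 parent=3 cost=24
18. q=(15,48) nearest=5 d=24 new=(15,30) → blocked by [15,25]×[23,30], reject
19. q=(1,3) nearest=0 d=3 new=(1,3) → add node 6 parent=0 cost=3

Node count: 7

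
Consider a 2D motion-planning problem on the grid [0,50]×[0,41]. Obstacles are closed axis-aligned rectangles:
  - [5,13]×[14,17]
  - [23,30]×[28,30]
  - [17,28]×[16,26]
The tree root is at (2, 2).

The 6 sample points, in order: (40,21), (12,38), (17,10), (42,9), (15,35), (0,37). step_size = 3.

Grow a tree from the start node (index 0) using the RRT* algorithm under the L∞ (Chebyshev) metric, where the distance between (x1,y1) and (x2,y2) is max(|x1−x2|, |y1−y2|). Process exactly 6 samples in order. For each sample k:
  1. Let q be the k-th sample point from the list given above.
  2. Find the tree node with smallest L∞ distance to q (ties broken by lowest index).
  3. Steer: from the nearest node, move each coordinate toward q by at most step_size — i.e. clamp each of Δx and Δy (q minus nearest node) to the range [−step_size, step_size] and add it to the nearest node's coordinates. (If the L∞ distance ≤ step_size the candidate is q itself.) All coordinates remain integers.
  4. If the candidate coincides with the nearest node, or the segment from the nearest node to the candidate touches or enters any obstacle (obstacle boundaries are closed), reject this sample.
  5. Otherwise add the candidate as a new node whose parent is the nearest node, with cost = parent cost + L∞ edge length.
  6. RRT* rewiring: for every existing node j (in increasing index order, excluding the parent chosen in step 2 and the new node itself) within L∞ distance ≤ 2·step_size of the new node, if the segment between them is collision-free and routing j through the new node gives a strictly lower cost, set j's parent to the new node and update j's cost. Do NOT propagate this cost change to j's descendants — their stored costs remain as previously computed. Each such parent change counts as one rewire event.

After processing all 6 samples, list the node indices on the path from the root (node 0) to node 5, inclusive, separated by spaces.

1. q=(40,21) nearest=0 d=38 new=(5,5) → add node 1 parent=0 cost=3
2. q=(12,38) nearest=1 d=33 new=(8,8) → add node 2 parent=1 cost=6
3. q=(17,10) nearest=2 d=9 new=(11,10) → add node 3 parent=2 cost=9
4. q=(42,9) nearest=3 d=31 new=(14,9) → add node 4 parent=3 cost=12
5. q=(15,35) nearest=3 d=25 new=(14,13) → add node 5 parent=3 cost=12
6. q=(0,37) nearest=5 d=24 new=(11,16) → blocked by [5,13]×[14,17], reject

Path: 0 1 2 3 5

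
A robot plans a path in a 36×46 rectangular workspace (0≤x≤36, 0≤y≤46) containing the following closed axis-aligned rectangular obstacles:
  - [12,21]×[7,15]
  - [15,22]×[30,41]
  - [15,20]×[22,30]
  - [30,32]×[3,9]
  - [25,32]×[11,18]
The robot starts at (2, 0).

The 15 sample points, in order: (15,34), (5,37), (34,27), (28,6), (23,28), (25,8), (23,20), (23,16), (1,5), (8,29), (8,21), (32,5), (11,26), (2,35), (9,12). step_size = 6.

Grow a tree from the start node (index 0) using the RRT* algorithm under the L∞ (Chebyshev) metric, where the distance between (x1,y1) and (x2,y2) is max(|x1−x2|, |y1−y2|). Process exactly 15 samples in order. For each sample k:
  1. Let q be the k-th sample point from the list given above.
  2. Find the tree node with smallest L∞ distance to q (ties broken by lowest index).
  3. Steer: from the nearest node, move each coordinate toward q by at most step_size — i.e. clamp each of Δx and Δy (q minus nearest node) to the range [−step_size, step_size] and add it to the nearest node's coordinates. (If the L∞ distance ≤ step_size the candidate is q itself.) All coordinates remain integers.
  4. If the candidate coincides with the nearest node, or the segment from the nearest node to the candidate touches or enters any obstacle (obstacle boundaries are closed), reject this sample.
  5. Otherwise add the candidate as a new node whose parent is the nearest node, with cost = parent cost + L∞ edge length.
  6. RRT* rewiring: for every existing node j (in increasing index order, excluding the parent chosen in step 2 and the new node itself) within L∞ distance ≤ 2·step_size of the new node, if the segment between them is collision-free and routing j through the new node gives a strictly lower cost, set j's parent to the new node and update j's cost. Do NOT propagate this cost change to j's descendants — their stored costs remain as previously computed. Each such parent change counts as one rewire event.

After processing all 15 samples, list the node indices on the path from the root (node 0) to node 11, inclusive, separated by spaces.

Path: 0 1 2 11

1. q=(15,34) nearest=0 d=34 new=(8,6) → add node 1 parent=0 cost=6
2. q=(5,37) nearest=1 d=31 new=(5,12) → add node 2 parent=1 cost=12
3. q=(34,27) nearest=1 d=26 new=(14,12) → blocked by [12,21]×[7,15], reject
4. q=(28,6) nearest=1 d=20 new=(14,6) → add node 3 parent=1 cost=12
5. q=(23,28) nearest=2 d=18 new=(11,18) → add node 4 parent=2 cost=18
6. q=(25,8) nearest=3 d=11 new=(20,8) → blocked by [12,21]×[7,15], reject
7. q=(23,20) nearest=4 d=12 new=(17,20) → add node 5 parent=4 cost=24
8. q=(23,16) nearest=5 d=6 new=(23,16) → add node 6 parent=5 cost=30
9. q=(1,5) nearest=0 d=5 new=(1,5) → add node 7 parent=0 cost=5
10. q=(8,29) nearest=5 d=9 new=(11,26) → blocked by [15,20]×[22,30], reject
11. q=(8,21) nearest=4 d=3 new=(8,21) → add node 8 parent=4 cost=21
12. q=(32,5) nearest=6 d=11 new=(29,10) → blocked by [25,32]×[11,18], reject
13. q=(11,26) nearest=8 d=5 new=(11,26) → add node 9 parent=8 cost=26
14. q=(2,35) nearest=9 d=9 new=(5,32) → add node 10 parent=9 cost=32
15. q=(9,12) nearest=2 d=4 new=(9,12) → add node 11 parent=2 cost=16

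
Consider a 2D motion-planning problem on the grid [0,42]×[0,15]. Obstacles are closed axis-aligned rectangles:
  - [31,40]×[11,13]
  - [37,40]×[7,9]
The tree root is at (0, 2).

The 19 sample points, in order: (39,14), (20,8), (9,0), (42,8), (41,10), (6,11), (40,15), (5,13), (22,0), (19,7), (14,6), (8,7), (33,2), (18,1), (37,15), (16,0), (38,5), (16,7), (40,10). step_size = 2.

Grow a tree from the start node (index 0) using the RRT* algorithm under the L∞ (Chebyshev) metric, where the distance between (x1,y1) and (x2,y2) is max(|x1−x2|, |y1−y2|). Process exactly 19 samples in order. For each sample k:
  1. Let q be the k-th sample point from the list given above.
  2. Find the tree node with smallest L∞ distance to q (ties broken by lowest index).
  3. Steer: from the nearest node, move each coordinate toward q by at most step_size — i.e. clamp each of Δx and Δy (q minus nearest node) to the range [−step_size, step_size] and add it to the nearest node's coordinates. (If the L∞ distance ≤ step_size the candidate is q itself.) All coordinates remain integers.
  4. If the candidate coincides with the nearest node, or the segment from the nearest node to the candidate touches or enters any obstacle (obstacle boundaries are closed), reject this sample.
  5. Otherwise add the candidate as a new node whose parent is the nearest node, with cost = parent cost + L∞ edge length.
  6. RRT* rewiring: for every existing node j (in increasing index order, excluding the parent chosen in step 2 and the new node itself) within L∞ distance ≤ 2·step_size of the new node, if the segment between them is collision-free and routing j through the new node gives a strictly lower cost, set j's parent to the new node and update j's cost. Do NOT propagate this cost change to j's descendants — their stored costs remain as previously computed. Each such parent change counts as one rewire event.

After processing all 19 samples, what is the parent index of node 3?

Parent of node 3: 2

1. q=(39,14) nearest=0 d=39 new=(2,4) → add node 1 parent=0 cost=2
2. q=(20,8) nearest=1 d=18 new=(4,6) → add node 2 parent=1 cost=4
3. q=(9,0) nearest=2 d=6 new=(6,4) → add node 3 parent=2 cost=6
4. q=(42,8) nearest=3 d=36 new=(8,6) → add node 4 parent=3 cost=8
5. q=(41,10) nearest=4 d=33 new=(10,8) → add node 5 parent=4 cost=10
6. q=(6,11) nearest=5 d=4 new=(8,10) → add node 6 parent=5 cost=12
7. q=(40,15) nearest=5 d=30 new=(12,10) → add node 7 parent=5 cost=12
8. q=(5,13) nearest=6 d=3 new=(6,12) → add node 8 parent=6 cost=14
9. q=(22,0) nearest=7 d=10 new=(14,8) → add node 9 parent=7 cost=14
10. q=(19,7) nearest=9 d=5 new=(16,7) → add node 10 parent=9 cost=16
11. q=(14,6) nearest=9 d=2 new=(14,6) → add node 11 parent=9 cost=16
12. q=(8,7) nearest=4 d=1 new=(8,7) → add node 12 parent=4 cost=9
13. q=(33,2) nearest=10 d=17 new=(18,5) → add node 13 parent=10 cost=18
14. q=(18,1) nearest=13 d=4 new=(18,3) → add node 14 parent=13 cost=20
15. q=(37,15) nearest=13 d=19 new=(20,7) → add node 15 parent=13 cost=20
16. q=(16,0) nearest=14 d=3 new=(16,1) → add node 16 parent=14 cost=22
17. q=(38,5) nearest=15 d=18 new=(22,5) → add node 17 parent=15 cost=22
18. q=(16,7) nearest=10 d=0 → coincident, reject
19. q=(40,10) nearest=17 d=18 new=(24,7) → add node 18 parent=17 cost=24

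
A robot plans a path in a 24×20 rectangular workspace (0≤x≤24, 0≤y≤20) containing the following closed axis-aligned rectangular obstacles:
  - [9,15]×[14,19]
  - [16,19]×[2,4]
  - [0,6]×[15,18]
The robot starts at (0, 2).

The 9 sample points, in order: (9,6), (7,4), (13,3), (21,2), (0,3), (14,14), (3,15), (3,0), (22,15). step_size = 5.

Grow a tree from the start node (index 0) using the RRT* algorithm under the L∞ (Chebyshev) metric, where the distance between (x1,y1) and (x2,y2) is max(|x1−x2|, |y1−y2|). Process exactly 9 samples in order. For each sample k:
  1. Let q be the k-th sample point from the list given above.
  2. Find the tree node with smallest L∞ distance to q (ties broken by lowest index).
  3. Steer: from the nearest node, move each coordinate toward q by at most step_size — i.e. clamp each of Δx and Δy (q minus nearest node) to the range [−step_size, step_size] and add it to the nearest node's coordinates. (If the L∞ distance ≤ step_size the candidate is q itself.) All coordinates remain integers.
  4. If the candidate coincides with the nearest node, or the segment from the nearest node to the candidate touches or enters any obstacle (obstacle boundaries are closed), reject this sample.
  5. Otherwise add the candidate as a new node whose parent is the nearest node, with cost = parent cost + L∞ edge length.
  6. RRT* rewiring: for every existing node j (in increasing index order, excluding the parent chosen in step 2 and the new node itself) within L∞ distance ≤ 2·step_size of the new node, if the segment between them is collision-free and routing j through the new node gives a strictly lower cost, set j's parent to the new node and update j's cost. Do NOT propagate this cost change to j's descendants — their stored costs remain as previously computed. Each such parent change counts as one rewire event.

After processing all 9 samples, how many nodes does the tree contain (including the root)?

1. q=(9,6) nearest=0 d=9 new=(5,6) → add node 1 parent=0 cost=5
2. q=(7,4) nearest=1 d=2 new=(7,4) → add node 2 parent=1 cost=7
3. q=(13,3) nearest=2 d=6 new=(12,3) → add node 3 parent=2 cost=12
4. q=(21,2) nearest=3 d=9 new=(17,2) → blocked by [16,19]×[2,4], reject
5. q=(0,3) nearest=0 d=1 new=(0,3) → add node 4 parent=0 cost=1
6. q=(14,14) nearest=1 d=9 new=(10,11) → add node 5 parent=1 cost=10
7. q=(3,15) nearest=5 d=7 new=(5,15) → blocked by [0,6]×[15,18], reject
8. q=(3,0) nearest=0 d=3 new=(3,0) → add node 6 parent=0 cost=3
9. q=(22,15) nearest=3 d=12 new=(17,8) → add node 7 parent=3 cost=17

Node count: 8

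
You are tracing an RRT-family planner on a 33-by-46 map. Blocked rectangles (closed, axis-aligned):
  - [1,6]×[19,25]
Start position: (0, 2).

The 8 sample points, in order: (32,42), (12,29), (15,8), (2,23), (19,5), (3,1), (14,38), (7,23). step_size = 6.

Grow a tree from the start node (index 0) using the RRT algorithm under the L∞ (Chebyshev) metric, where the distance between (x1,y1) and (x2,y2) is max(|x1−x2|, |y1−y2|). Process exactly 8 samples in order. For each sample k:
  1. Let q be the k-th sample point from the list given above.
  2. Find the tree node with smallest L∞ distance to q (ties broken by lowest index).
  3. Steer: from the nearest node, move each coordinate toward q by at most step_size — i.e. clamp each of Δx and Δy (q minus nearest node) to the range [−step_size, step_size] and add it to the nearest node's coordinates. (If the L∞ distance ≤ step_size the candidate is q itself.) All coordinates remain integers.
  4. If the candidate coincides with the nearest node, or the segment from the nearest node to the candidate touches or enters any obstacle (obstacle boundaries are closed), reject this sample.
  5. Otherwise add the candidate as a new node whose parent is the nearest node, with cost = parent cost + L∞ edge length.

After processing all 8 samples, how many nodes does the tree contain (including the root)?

1. q=(32,42) nearest=0 d=40 new=(6,8) → add node 1 parent=0 cost=6
2. q=(12,29) nearest=1 d=21 new=(12,14) → add node 2 parent=1 cost=12
3. q=(15,8) nearest=2 d=6 new=(15,8) → add node 3 parent=2 cost=18
4. q=(2,23) nearest=2 d=10 new=(6,20) → blocked by [1,6]×[19,25], reject
5. q=(19,5) nearest=3 d=4 new=(19,5) → add node 4 parent=3 cost=22
6. q=(3,1) nearest=0 d=3 new=(3,1) → add node 5 parent=0 cost=3
7. q=(14,38) nearest=2 d=24 new=(14,20) → add node 6 parent=2 cost=18
8. q=(7,23) nearest=6 d=7 new=(8,23) → add node 7 parent=6 cost=24

Node count: 8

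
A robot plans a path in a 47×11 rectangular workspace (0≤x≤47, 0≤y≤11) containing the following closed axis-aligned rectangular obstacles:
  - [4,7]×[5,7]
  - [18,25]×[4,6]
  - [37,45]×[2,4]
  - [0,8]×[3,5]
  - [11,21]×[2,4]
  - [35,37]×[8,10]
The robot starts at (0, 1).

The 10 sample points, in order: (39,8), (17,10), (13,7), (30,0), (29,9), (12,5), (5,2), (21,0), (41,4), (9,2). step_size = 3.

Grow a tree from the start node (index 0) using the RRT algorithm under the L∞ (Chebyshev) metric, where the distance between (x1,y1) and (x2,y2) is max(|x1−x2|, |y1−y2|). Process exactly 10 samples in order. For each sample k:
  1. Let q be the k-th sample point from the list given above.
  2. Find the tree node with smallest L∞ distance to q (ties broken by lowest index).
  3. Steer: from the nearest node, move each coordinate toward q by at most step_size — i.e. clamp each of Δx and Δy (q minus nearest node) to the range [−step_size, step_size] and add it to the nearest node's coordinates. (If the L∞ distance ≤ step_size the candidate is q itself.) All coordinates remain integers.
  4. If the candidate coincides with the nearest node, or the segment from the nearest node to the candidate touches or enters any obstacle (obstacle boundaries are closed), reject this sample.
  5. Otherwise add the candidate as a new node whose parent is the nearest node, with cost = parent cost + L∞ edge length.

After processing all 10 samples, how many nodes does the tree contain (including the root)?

1. q=(39,8) nearest=0 d=39 new=(3,4) → blocked by [0,8]×[3,5], reject
2. q=(17,10) nearest=0 d=17 new=(3,4) → blocked by [0,8]×[3,5], reject
3. q=(13,7) nearest=0 d=13 new=(3,4) → blocked by [0,8]×[3,5], reject
4. q=(30,0) nearest=0 d=30 new=(3,0) → add node 1 parent=0 cost=3
5. q=(29,9) nearest=1 d=26 new=(6,3) → blocked by [0,8]×[3,5], reject
6. q=(12,5) nearest=1 d=9 new=(6,3) → blocked by [0,8]×[3,5], reject
7. q=(5,2) nearest=1 d=2 new=(5,2) → add node 2 parent=1 cost=5
8. q=(21,0) nearest=2 d=16 new=(8,0) → add node 3 parent=2 cost=8
9. q=(41,4) nearest=3 d=33 new=(11,3) → blocked by [11,21]×[2,4], reject
10. q=(9,2) nearest=3 d=2 new=(9,2) → add node 4 parent=3 cost=10

Node count: 5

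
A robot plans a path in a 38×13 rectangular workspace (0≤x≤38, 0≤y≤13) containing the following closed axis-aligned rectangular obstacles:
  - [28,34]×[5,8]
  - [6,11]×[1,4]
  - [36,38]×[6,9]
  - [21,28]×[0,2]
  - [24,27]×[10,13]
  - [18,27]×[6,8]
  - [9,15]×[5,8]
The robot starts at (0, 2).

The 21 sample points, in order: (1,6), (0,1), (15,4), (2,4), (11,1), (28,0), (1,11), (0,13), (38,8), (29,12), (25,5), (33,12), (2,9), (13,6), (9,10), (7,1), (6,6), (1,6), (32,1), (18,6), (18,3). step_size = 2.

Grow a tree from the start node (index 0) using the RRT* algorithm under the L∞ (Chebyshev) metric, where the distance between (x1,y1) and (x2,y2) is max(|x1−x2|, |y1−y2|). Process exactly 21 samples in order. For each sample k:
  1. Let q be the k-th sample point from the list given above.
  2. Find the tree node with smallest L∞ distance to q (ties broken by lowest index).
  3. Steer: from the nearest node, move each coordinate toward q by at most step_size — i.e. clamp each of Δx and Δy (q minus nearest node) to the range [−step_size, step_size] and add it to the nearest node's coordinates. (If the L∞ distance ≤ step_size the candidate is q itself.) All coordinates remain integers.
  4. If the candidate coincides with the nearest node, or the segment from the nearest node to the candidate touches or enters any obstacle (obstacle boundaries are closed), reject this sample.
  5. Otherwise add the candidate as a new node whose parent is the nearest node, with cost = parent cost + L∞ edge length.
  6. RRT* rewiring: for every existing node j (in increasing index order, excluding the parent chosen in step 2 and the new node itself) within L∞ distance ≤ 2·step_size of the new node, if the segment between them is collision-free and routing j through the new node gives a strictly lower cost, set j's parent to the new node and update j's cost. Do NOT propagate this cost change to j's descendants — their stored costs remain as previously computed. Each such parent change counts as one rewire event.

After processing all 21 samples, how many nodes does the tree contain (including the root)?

Node count: 12

1. q=(1,6) nearest=0 d=4 new=(1,4) → add node 1 parent=0 cost=2
2. q=(0,1) nearest=0 d=1 new=(0,1) → add node 2 parent=0 cost=1
3. q=(15,4) nearest=1 d=14 new=(3,4) → add node 3 parent=1 cost=4
4. q=(2,4) nearest=1 d=1 new=(2,4) → add node 4 parent=1 cost=3
5. q=(11,1) nearest=3 d=8 new=(5,2) → add node 5 parent=3 cost=6
6. q=(28,0) nearest=5 d=23 new=(7,0) → blocked by [6,11]×[1,4], reject
7. q=(1,11) nearest=1 d=7 new=(1,6) → add node 6 parent=1 cost=4
8. q=(0,13) nearest=6 d=7 new=(0,8) → add node 7 parent=6 cost=6
9. q=(38,8) nearest=5 d=33 new=(7,4) → blocked by [6,11]×[1,4], reject
10. q=(29,12) nearest=5 d=24 new=(7,4) → blocked by [6,11]×[1,4], reject
11. q=(25,5) nearest=5 d=20 new=(7,4) → blocked by [6,11]×[1,4], reject
12. q=(33,12) nearest=5 d=28 new=(7,4) → blocked by [6,11]×[1,4], reject
13. q=(2,9) nearest=7 d=2 new=(2,9) → add node 8 parent=7 cost=8
14. q=(13,6) nearest=5 d=8 new=(7,4) → blocked by [6,11]×[1,4], reject
15. q=(9,10) nearest=3 d=6 new=(5,6) → add node 9 parent=3 cost=6
16. q=(7,1) nearest=5 d=2 new=(7,1) → blocked by [6,11]×[1,4], reject
17. q=(6,6) nearest=9 d=1 new=(6,6) → add node 10 parent=9 cost=7
18. q=(1,6) nearest=6 d=0 → coincident, reject
19. q=(32,1) nearest=10 d=26 new=(8,4) → blocked by [6,11]×[1,4], reject
20. q=(18,6) nearest=10 d=12 new=(8,6) → add node 11 parent=10 cost=9
21. q=(18,3) nearest=11 d=10 new=(10,4) → blocked by [6,11]×[1,4], reject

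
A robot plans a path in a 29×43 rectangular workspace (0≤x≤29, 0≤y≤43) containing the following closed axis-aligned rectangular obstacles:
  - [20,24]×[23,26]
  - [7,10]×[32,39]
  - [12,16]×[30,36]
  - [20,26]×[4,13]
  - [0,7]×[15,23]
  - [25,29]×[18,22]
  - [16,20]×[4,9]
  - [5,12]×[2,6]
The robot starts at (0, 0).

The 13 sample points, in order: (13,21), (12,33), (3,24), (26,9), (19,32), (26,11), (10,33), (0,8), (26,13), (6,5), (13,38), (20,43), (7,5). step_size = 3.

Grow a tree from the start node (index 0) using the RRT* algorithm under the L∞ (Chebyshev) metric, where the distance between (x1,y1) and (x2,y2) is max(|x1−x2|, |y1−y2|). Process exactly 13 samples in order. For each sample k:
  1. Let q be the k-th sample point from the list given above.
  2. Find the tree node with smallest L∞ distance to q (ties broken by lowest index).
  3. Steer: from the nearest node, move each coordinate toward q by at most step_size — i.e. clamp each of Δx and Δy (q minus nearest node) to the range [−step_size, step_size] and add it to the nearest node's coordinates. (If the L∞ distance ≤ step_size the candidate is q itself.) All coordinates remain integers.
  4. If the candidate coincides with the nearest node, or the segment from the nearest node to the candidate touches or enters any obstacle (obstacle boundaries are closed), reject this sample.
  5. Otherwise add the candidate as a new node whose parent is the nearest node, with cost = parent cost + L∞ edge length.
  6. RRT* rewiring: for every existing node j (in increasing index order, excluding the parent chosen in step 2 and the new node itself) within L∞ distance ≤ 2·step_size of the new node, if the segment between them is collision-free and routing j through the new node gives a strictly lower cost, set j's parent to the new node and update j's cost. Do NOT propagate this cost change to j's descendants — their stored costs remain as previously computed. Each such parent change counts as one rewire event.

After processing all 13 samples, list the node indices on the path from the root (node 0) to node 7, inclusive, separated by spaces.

1. q=(13,21) nearest=0 d=21 new=(3,3) → add node 1 parent=0 cost=3
2. q=(12,33) nearest=1 d=30 new=(6,6) → blocked by [5,12]×[2,6], reject
3. q=(3,24) nearest=1 d=21 new=(3,6) → add node 2 parent=1 cost=6
4. q=(26,9) nearest=1 d=23 new=(6,6) → blocked by [5,12]×[2,6], reject
5. q=(19,32) nearest=2 d=26 new=(6,9) → add node 3 parent=2 cost=9
6. q=(26,11) nearest=3 d=20 new=(9,11) → add node 4 parent=3 cost=12
7. q=(10,33) nearest=4 d=22 new=(10,14) → add node 5 parent=4 cost=15
8. q=(0,8) nearest=2 d=3 new=(0,8) → add node 6 parent=2 cost=9
9. q=(26,13) nearest=5 d=16 new=(13,13) → add node 7 parent=5 cost=18
10. q=(6,5) nearest=1 d=3 new=(6,5) → blocked by [5,12]×[2,6], reject
11. q=(13,38) nearest=5 d=24 new=(13,17) → add node 8 parent=5 cost=18
12. q=(20,43) nearest=8 d=26 new=(16,20) → add node 9 parent=8 cost=21
13. q=(7,5) nearest=1 d=4 new=(6,5) → blocked by [5,12]×[2,6], reject

Path: 0 1 2 3 4 5 7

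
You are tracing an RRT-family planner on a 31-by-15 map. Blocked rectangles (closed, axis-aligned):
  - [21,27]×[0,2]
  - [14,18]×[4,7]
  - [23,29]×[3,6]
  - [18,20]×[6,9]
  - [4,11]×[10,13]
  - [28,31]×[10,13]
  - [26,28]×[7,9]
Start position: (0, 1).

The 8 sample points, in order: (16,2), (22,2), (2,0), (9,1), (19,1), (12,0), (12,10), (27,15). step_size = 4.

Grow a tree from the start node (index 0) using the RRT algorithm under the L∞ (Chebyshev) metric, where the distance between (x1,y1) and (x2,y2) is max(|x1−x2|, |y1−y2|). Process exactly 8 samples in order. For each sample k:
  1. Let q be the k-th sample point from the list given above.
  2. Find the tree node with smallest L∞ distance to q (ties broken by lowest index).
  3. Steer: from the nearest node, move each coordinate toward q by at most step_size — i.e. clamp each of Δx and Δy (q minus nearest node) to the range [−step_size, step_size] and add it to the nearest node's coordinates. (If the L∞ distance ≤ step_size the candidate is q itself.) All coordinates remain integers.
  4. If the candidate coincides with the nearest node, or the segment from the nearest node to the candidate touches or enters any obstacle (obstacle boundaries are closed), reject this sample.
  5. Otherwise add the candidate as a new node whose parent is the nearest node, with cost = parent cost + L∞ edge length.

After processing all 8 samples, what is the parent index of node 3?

1. q=(16,2) nearest=0 d=16 new=(4,2) → add node 1 parent=0 cost=4
2. q=(22,2) nearest=1 d=18 new=(8,2) → add node 2 parent=1 cost=8
3. q=(2,0) nearest=0 d=2 new=(2,0) → add node 3 parent=0 cost=2
4. q=(9,1) nearest=2 d=1 new=(9,1) → add node 4 parent=2 cost=9
5. q=(19,1) nearest=4 d=10 new=(13,1) → add node 5 parent=4 cost=13
6. q=(12,0) nearest=5 d=1 new=(12,0) → add node 6 parent=5 cost=14
7. q=(12,10) nearest=1 d=8 new=(8,6) → add node 7 parent=1 cost=8
8. q=(27,15) nearest=5 d=14 new=(17,5) → blocked by [14,18]×[4,7], reject

Parent of node 3: 0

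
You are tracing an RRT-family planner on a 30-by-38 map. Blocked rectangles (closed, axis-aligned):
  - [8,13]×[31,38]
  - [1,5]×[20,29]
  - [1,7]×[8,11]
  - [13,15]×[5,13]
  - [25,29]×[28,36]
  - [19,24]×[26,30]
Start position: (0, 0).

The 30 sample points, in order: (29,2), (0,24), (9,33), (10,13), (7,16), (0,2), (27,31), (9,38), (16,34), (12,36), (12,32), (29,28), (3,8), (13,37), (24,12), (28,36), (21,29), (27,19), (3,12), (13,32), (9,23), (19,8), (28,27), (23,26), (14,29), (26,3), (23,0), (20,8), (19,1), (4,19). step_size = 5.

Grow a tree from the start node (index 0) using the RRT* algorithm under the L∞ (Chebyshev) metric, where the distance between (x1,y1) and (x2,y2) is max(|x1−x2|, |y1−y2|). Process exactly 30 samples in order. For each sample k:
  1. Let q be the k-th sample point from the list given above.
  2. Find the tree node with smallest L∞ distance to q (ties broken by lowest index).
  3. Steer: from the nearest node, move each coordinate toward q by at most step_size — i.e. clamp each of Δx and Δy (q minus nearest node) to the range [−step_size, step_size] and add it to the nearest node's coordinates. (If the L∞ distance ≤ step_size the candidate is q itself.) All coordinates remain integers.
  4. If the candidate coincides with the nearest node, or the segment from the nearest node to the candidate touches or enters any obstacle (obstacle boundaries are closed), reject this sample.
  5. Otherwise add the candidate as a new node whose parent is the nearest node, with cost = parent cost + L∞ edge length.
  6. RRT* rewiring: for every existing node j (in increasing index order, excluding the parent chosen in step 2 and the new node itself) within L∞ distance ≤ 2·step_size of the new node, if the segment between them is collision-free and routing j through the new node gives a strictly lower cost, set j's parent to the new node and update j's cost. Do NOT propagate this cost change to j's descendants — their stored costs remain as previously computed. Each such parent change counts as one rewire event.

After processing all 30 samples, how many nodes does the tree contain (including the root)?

Node count: 9

1. q=(29,2) nearest=0 d=29 new=(5,2) → add node 1 parent=0 cost=5
2. q=(0,24) nearest=1 d=22 new=(0,7) → add node 2 parent=1 cost=10
3. q=(9,33) nearest=2 d=26 new=(5,12) → blocked by [1,7]×[8,11], reject
4. q=(10,13) nearest=2 d=10 new=(5,12) → blocked by [1,7]×[8,11], reject
5. q=(7,16) nearest=2 d=9 new=(5,12) → blocked by [1,7]×[8,11], reject
6. q=(0,2) nearest=0 d=2 new=(0,2) → add node 3 parent=0 cost=2; rewire 2→3 (7<10)
7. q=(27,31) nearest=2 d=27 new=(5,12) → blocked by [1,7]×[8,11], reject
8. q=(9,38) nearest=2 d=31 new=(5,12) → blocked by [1,7]×[8,11], reject
9. q=(16,34) nearest=2 d=27 new=(5,12) → blocked by [1,7]×[8,11], reject
10. q=(12,36) nearest=2 d=29 new=(5,12) → blocked by [1,7]×[8,11], reject
11. q=(12,32) nearest=2 d=25 new=(5,12) → blocked by [1,7]×[8,11], reject
12. q=(29,28) nearest=1 d=26 new=(10,7) → add node 4 parent=1 cost=10
13. q=(3,8) nearest=2 d=3 new=(3,8) → blocked by [1,7]×[8,11], reject
14. q=(13,37) nearest=2 d=30 new=(5,12) → blocked by [1,7]×[8,11], reject
15. q=(24,12) nearest=4 d=14 new=(15,12) → blocked by [13,15]×[5,13], reject
16. q=(28,36) nearest=2 d=29 new=(5,12) → blocked by [1,7]×[8,11], reject
17. q=(21,29) nearest=2 d=22 new=(5,12) → blocked by [1,7]×[8,11], reject
18. q=(27,19) nearest=4 d=17 new=(15,12) → blocked by [13,15]×[5,13], reject
19. q=(3,12) nearest=2 d=5 new=(3,12) → blocked by [1,7]×[8,11], reject
20. q=(13,32) nearest=2 d=25 new=(5,12) → blocked by [1,7]×[8,11], reject
21. q=(9,23) nearest=2 d=16 new=(5,12) → blocked by [1,7]×[8,11], reject
22. q=(19,8) nearest=4 d=9 new=(15,8) → blocked by [13,15]×[5,13], reject
23. q=(28,27) nearest=4 d=20 new=(15,12) → blocked by [13,15]×[5,13], reject
24. q=(23,26) nearest=4 d=19 new=(15,12) → blocked by [13,15]×[5,13], reject
25. q=(14,29) nearest=2 d=22 new=(5,12) → blocked by [1,7]×[8,11], reject
26. q=(26,3) nearest=4 d=16 new=(15,3) → add node 5 parent=4 cost=15
27. q=(23,0) nearest=5 d=8 new=(20,0) → add node 6 parent=5 cost=20
28. q=(20,8) nearest=5 d=5 new=(20,8) → add node 7 parent=5 cost=20
29. q=(19,1) nearest=6 d=1 new=(19,1) → add node 8 parent=6 cost=21
30. q=(4,19) nearest=2 d=12 new=(4,12) → blocked by [1,7]×[8,11], reject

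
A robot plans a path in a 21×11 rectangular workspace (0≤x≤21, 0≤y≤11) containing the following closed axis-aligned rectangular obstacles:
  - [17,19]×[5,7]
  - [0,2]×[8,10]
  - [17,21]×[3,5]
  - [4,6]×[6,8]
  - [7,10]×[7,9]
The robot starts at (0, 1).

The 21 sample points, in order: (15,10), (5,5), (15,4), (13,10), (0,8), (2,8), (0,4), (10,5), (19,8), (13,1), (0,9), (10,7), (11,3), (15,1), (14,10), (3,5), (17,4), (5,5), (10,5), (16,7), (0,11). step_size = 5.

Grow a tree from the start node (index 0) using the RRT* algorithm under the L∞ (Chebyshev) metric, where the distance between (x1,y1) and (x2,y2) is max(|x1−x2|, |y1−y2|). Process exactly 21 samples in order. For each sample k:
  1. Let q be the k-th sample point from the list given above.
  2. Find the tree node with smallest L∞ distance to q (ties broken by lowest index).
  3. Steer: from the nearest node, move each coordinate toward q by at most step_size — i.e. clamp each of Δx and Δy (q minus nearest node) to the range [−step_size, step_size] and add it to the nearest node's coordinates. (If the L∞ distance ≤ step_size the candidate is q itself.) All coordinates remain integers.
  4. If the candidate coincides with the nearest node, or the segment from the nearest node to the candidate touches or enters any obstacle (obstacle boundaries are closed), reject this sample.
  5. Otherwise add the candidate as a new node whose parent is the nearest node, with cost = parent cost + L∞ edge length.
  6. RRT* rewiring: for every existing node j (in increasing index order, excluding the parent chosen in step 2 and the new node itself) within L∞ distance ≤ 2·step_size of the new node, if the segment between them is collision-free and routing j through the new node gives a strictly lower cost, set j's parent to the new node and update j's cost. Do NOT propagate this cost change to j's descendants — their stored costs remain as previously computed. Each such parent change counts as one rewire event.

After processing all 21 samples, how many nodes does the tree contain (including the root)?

Node count: 13

1. q=(15,10) nearest=0 d=15 new=(5,6) → blocked by [4,6]×[6,8], reject
2. q=(5,5) nearest=0 d=5 new=(5,5) → add node 1 parent=0 cost=5
3. q=(15,4) nearest=1 d=10 new=(10,4) → add node 2 parent=1 cost=10
4. q=(13,10) nearest=2 d=6 new=(13,9) → add node 3 parent=2 cost=15
5. q=(0,8) nearest=1 d=5 new=(0,8) → blocked by [0,2]×[8,10], reject
6. q=(2,8) nearest=1 d=3 new=(2,8) → blocked by [0,2]×[8,10], reject
7. q=(0,4) nearest=0 d=3 new=(0,4) → add node 4 parent=0 cost=3
8. q=(10,5) nearest=2 d=1 new=(10,5) → add node 5 parent=2 cost=11
9. q=(19,8) nearest=3 d=6 new=(18,8) → add node 6 parent=3 cost=20
10. q=(13,1) nearest=2 d=3 new=(13,1) → add node 7 parent=2 cost=13
11. q=(0,9) nearest=1 d=5 new=(0,9) → blocked by [0,2]×[8,10], reject
12. q=(10,7) nearest=5 d=2 new=(10,7) → blocked by [7,10]×[7,9], reject
13. q=(11,3) nearest=2 d=1 new=(11,3) → add node 8 parent=2 cost=11; rewire 6→8 (18<20)
14. q=(15,1) nearest=7 d=2 new=(15,1) → add node 9 parent=7 cost=15
15. q=(14,10) nearest=3 d=1 new=(14,10) → add node 10 parent=3 cost=16
16. q=(3,5) nearest=1 d=2 new=(3,5) → add node 11 parent=1 cost=7
17. q=(17,4) nearest=9 d=3 new=(17,4) → blocked by [17,21]×[3,5], reject
18. q=(5,5) nearest=1 d=0 → coincident, reject
19. q=(10,5) nearest=5 d=0 → coincident, reject
20. q=(16,7) nearest=6 d=2 new=(16,7) → add node 12 parent=6 cost=20
21. q=(0,11) nearest=1 d=6 new=(0,10) → blocked by [0,2]×[8,10], reject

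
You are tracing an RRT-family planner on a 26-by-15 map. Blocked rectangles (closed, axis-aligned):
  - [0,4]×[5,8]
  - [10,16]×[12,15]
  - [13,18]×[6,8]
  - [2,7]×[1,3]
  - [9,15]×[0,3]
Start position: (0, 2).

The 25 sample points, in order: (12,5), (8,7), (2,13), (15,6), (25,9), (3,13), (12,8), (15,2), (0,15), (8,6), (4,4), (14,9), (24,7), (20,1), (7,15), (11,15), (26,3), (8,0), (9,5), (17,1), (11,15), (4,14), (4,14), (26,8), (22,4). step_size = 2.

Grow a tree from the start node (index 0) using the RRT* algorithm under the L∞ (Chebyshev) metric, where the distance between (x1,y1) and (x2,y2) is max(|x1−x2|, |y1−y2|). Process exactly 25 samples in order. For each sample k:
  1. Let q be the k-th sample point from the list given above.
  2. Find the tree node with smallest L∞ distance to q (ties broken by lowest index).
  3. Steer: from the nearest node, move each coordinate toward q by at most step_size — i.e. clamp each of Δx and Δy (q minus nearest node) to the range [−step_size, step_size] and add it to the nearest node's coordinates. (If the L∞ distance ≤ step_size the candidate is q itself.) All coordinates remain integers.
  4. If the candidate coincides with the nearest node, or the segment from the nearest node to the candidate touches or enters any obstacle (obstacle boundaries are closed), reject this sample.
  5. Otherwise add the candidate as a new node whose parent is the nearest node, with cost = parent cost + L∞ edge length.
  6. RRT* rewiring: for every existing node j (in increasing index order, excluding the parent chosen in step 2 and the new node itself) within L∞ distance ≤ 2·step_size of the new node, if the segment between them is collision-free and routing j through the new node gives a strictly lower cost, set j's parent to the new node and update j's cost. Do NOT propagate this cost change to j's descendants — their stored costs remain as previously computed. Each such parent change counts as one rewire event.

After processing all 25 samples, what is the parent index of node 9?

1. q=(12,5) nearest=0 d=12 new=(2,4) → add node 1 parent=0 cost=2
2. q=(8,7) nearest=1 d=6 new=(4,6) → blocked by [0,4]×[5,8], reject
3. q=(2,13) nearest=1 d=9 new=(2,6) → blocked by [0,4]×[5,8], reject
4. q=(15,6) nearest=1 d=13 new=(4,6) → blocked by [0,4]×[5,8], reject
5. q=(25,9) nearest=1 d=23 new=(4,6) → blocked by [0,4]×[5,8], reject
6. q=(3,13) nearest=1 d=9 new=(3,6) → blocked by [0,4]×[5,8], reject
7. q=(12,8) nearest=1 d=10 new=(4,6) → blocked by [0,4]×[5,8], reject
8. q=(15,2) nearest=1 d=13 new=(4,2) → blocked by [2,7]×[1,3], reject
9. q=(0,15) nearest=1 d=11 new=(0,6) → blocked by [0,4]×[5,8], reject
10. q=(8,6) nearest=1 d=6 new=(4,6) → blocked by [0,4]×[5,8], reject
11. q=(4,4) nearest=1 d=2 new=(4,4) → add node 2 parent=1 cost=4
12. q=(14,9) nearest=2 d=10 new=(6,6) → add node 3 parent=2 cost=6
13. q=(24,7) nearest=3 d=18 new=(8,7) → add node 4 parent=3 cost=8
14. q=(20,1) nearest=4 d=12 new=(10,5) → add node 5 parent=4 cost=10
15. q=(7,15) nearest=4 d=8 new=(7,9) → add node 6 parent=4 cost=10
16. q=(11,15) nearest=6 d=6 new=(9,11) → add node 7 parent=6 cost=12
17. q=(26,3) nearest=5 d=16 new=(12,3) → blocked by [9,15]×[0,3], reject
18. q=(8,0) nearest=2 d=4 new=(6,2) → blocked by [2,7]×[1,3], reject
19. q=(9,5) nearest=5 d=1 new=(9,5) → add node 8 parent=5 cost=11
20. q=(17,1) nearest=5 d=7 new=(12,3) → blocked by [9,15]×[0,3], reject
21. q=(11,15) nearest=7 d=4 new=(11,13) → blocked by [10,16]×[12,15], reject
22. q=(4,14) nearest=6 d=5 new=(5,11) → add node 9 parent=6 cost=12
23. q=(4,14) nearest=9 d=3 new=(4,13) → add node 10 parent=9 cost=14
24. q=(26,8) nearest=5 d=16 new=(12,7) → add node 11 parent=5 cost=12
25. q=(22,4) nearest=11 d=10 new=(14,5) → blocked by [13,18]×[6,8], reject

Parent of node 9: 6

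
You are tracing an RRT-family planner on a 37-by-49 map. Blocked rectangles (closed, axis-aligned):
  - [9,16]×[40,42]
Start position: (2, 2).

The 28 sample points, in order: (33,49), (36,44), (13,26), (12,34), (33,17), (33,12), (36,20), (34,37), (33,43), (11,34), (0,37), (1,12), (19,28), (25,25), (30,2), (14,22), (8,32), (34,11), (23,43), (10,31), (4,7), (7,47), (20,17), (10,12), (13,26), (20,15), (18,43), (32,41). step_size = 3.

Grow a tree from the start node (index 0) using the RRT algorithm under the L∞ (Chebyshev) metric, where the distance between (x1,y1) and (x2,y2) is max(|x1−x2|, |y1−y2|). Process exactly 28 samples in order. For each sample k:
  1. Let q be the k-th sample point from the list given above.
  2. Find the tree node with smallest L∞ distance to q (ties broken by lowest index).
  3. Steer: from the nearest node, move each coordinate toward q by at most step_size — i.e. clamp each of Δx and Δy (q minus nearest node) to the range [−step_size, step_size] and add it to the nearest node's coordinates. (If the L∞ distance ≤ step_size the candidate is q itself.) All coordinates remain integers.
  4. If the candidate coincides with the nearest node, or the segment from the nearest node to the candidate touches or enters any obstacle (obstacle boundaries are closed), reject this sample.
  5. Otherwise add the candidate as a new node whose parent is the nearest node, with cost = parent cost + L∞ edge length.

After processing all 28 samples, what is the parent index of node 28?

1. q=(33,49) nearest=0 d=47 new=(5,5) → add node 1 parent=0 cost=3
2. q=(36,44) nearest=1 d=39 new=(8,8) → add node 2 parent=1 cost=6
3. q=(13,26) nearest=2 d=18 new=(11,11) → add node 3 parent=2 cost=9
4. q=(12,34) nearest=3 d=23 new=(12,14) → add node 4 parent=3 cost=12
5. q=(33,17) nearest=4 d=21 new=(15,17) → add node 5 parent=4 cost=15
6. q=(33,12) nearest=5 d=18 new=(18,14) → add node 6 parent=5 cost=18
7. q=(36,20) nearest=6 d=18 new=(21,17) → add node 7 parent=6 cost=21
8. q=(34,37) nearest=5 d=20 new=(18,20) → add node 8 parent=5 cost=18
9. q=(33,43) nearest=8 d=23 new=(21,23) → add node 9 parent=8 cost=21
10. q=(11,34) nearest=9 d=11 new=(18,26) → add node 10 parent=9 cost=24
11. q=(0,37) nearest=8 d=18 new=(15,23) → add node 11 parent=8 cost=21
12. q=(1,12) nearest=1 d=7 new=(2,8) → add node 12 parent=1 cost=6
13. q=(19,28) nearest=10 d=2 new=(19,28) → add node 13 parent=10 cost=26
14. q=(25,25) nearest=9 d=4 new=(24,25) → add node 14 parent=9 cost=24
15. q=(30,2) nearest=6 d=12 new=(21,11) → add node 15 parent=6 cost=21
16. q=(14,22) nearest=11 d=1 new=(14,22) → add node 16 parent=11 cost=22
17. q=(8,32) nearest=11 d=9 new=(12,26) → add node 17 parent=11 cost=24
18. q=(34,11) nearest=7 d=13 new=(24,14) → add node 18 parent=7 cost=24
19. q=(23,43) nearest=13 d=15 new=(22,31) → add node 19 parent=13 cost=29
20. q=(10,31) nearest=17 d=5 new=(10,29) → add node 20 parent=17 cost=27
21. q=(4,7) nearest=1 d=2 new=(4,7) → add node 21 parent=1 cost=5
22. q=(7,47) nearest=19 d=16 new=(19,34) → add node 22 parent=19 cost=32
23. q=(20,17) nearest=7 d=1 new=(20,17) → add node 23 parent=7 cost=22
24. q=(10,12) nearest=3 d=1 new=(10,12) → add node 24 parent=3 cost=10
25. q=(13,26) nearest=17 d=1 new=(13,26) → add node 25 parent=17 cost=25
26. q=(20,15) nearest=6 d=2 new=(20,15) → add node 26 parent=6 cost=20
27. q=(18,43) nearest=22 d=9 new=(18,37) → add node 27 parent=22 cost=35
28. q=(32,41) nearest=19 d=10 new=(25,34) → add node 28 parent=19 cost=32

Parent of node 28: 19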